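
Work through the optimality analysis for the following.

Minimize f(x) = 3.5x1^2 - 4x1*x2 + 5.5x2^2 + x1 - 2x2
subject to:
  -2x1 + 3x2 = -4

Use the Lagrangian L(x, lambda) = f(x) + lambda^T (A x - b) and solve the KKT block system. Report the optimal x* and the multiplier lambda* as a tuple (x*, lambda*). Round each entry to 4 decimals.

Form the Lagrangian:
  L(x, lambda) = (1/2) x^T Q x + c^T x + lambda^T (A x - b)
Stationarity (grad_x L = 0): Q x + c + A^T lambda = 0.
Primal feasibility: A x = b.

This gives the KKT block system:
  [ Q   A^T ] [ x     ]   [-c ]
  [ A    0  ] [ lambda ] = [ b ]

Solving the linear system:
  x*      = (0.7288, -0.8475)
  lambda* = (4.7458)
  f(x*)   = 10.7034

x* = (0.7288, -0.8475), lambda* = (4.7458)


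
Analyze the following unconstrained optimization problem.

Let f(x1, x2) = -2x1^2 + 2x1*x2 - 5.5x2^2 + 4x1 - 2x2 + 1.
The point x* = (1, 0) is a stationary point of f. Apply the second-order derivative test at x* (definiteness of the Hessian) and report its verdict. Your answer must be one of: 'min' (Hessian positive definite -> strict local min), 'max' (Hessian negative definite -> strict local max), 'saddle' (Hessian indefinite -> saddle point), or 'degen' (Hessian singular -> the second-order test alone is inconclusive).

Compute the Hessian H = grad^2 f:
  H = [[-4, 2], [2, -11]]
Verify stationarity: grad f(x*) = H x* + g = (0, 0).
Eigenvalues of H: -11.5311, -3.4689.
Both eigenvalues < 0, so H is negative definite -> x* is a strict local max.

max


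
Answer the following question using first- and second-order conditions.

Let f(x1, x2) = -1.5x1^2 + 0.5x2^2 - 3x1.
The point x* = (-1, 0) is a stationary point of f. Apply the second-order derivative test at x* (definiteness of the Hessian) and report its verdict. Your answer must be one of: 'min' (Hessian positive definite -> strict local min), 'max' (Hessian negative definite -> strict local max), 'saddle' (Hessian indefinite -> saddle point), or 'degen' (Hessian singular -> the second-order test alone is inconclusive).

Compute the Hessian H = grad^2 f:
  H = [[-3, 0], [0, 1]]
Verify stationarity: grad f(x*) = H x* + g = (0, 0).
Eigenvalues of H: -3, 1.
Eigenvalues have mixed signs, so H is indefinite -> x* is a saddle point.

saddle


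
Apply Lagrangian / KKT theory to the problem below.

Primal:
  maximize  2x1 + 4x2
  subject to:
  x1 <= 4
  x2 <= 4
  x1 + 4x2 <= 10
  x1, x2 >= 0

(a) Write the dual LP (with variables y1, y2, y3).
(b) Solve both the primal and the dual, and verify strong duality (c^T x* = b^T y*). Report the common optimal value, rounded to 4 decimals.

The standard primal-dual pair for 'max c^T x s.t. A x <= b, x >= 0' is:
  Dual:  min b^T y  s.t.  A^T y >= c,  y >= 0.

So the dual LP is:
  minimize  4y1 + 4y2 + 10y3
  subject to:
    y1 + y3 >= 2
    y2 + 4y3 >= 4
    y1, y2, y3 >= 0

Solving the primal: x* = (4, 1.5).
  primal value c^T x* = 14.
Solving the dual: y* = (1, 0, 1).
  dual value b^T y* = 14.
Strong duality: c^T x* = b^T y*. Confirmed.

14


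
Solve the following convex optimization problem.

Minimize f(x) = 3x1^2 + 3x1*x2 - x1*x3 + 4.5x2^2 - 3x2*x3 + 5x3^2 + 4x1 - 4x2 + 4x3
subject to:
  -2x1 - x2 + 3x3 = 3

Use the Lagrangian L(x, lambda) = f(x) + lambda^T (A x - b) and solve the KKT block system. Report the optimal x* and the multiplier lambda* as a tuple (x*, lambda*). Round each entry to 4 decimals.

Form the Lagrangian:
  L(x, lambda) = (1/2) x^T Q x + c^T x + lambda^T (A x - b)
Stationarity (grad_x L = 0): Q x + c + A^T lambda = 0.
Primal feasibility: A x = b.

This gives the KKT block system:
  [ Q   A^T ] [ x     ]   [-c ]
  [ A    0  ] [ lambda ] = [ b ]

Solving the linear system:
  x*      = (-1.6288, 0.8678, 0.2034)
  lambda* = (-1.6864)
  f(x*)   = -2.0568

x* = (-1.6288, 0.8678, 0.2034), lambda* = (-1.6864)


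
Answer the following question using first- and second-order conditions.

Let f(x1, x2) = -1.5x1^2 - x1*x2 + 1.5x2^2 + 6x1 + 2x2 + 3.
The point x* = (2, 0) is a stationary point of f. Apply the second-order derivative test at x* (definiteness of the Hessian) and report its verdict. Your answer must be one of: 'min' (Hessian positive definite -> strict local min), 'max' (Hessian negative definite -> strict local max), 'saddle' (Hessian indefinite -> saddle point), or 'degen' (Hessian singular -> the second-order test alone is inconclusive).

Compute the Hessian H = grad^2 f:
  H = [[-3, -1], [-1, 3]]
Verify stationarity: grad f(x*) = H x* + g = (0, 0).
Eigenvalues of H: -3.1623, 3.1623.
Eigenvalues have mixed signs, so H is indefinite -> x* is a saddle point.

saddle


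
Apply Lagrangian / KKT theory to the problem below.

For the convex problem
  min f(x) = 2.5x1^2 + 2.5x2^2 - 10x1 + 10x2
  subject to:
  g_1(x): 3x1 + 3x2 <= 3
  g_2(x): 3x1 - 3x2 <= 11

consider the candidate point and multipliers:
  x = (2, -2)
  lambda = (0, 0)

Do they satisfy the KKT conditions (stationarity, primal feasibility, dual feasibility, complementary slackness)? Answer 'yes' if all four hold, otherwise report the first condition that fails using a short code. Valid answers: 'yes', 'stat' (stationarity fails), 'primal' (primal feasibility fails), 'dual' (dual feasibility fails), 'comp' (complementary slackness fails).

Gradient of f: grad f(x) = Q x + c = (0, 0)
Constraint values g_i(x) = a_i^T x - b_i:
  g_1((2, -2)) = -3
  g_2((2, -2)) = 1
Stationarity residual: grad f(x) + sum_i lambda_i a_i = (0, 0)
  -> stationarity OK
Primal feasibility (all g_i <= 0): FAILS
Dual feasibility (all lambda_i >= 0): OK
Complementary slackness (lambda_i * g_i(x) = 0 for all i): OK

Verdict: the first failing condition is primal_feasibility -> primal.

primal


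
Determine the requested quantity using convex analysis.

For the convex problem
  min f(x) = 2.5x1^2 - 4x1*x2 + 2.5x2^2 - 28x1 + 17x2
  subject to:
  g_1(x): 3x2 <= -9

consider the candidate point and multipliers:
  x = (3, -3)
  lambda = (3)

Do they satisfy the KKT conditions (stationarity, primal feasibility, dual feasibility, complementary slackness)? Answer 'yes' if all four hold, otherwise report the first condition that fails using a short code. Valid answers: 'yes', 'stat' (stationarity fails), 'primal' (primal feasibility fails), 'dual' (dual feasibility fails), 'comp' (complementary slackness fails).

Gradient of f: grad f(x) = Q x + c = (-1, -10)
Constraint values g_i(x) = a_i^T x - b_i:
  g_1((3, -3)) = 0
Stationarity residual: grad f(x) + sum_i lambda_i a_i = (-1, -1)
  -> stationarity FAILS
Primal feasibility (all g_i <= 0): OK
Dual feasibility (all lambda_i >= 0): OK
Complementary slackness (lambda_i * g_i(x) = 0 for all i): OK

Verdict: the first failing condition is stationarity -> stat.

stat


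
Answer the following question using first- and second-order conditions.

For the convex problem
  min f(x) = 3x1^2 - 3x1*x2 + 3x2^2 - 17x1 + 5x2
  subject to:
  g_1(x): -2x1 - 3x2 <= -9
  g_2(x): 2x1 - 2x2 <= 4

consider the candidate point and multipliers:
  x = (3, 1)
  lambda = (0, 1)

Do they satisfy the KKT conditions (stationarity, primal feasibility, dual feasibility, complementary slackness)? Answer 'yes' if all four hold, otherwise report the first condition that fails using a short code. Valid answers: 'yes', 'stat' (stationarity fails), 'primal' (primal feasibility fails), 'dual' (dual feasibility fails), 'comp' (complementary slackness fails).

Gradient of f: grad f(x) = Q x + c = (-2, 2)
Constraint values g_i(x) = a_i^T x - b_i:
  g_1((3, 1)) = 0
  g_2((3, 1)) = 0
Stationarity residual: grad f(x) + sum_i lambda_i a_i = (0, 0)
  -> stationarity OK
Primal feasibility (all g_i <= 0): OK
Dual feasibility (all lambda_i >= 0): OK
Complementary slackness (lambda_i * g_i(x) = 0 for all i): OK

Verdict: yes, KKT holds.

yes


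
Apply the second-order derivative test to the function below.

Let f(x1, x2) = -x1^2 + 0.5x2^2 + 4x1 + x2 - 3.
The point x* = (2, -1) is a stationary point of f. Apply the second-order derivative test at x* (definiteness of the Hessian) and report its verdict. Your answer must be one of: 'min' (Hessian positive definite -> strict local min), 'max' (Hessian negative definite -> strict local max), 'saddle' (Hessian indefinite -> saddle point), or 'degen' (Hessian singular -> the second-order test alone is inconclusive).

Compute the Hessian H = grad^2 f:
  H = [[-2, 0], [0, 1]]
Verify stationarity: grad f(x*) = H x* + g = (0, 0).
Eigenvalues of H: -2, 1.
Eigenvalues have mixed signs, so H is indefinite -> x* is a saddle point.

saddle


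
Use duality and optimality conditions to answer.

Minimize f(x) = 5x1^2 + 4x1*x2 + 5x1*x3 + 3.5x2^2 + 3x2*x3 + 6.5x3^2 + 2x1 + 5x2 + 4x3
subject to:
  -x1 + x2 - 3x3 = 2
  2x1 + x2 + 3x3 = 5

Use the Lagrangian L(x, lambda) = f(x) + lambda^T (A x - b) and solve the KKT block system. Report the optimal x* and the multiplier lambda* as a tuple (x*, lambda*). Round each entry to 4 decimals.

Form the Lagrangian:
  L(x, lambda) = (1/2) x^T Q x + c^T x + lambda^T (A x - b)
Stationarity (grad_x L = 0): Q x + c + A^T lambda = 0.
Primal feasibility: A x = b.

This gives the KKT block system:
  [ Q   A^T ] [ x     ]   [-c ]
  [ A    0  ] [ lambda ] = [ b ]

Solving the linear system:
  x*      = (1, 3, 0)
  lambda* = (-12, -18)
  f(x*)   = 65.5

x* = (1, 3, 0), lambda* = (-12, -18)


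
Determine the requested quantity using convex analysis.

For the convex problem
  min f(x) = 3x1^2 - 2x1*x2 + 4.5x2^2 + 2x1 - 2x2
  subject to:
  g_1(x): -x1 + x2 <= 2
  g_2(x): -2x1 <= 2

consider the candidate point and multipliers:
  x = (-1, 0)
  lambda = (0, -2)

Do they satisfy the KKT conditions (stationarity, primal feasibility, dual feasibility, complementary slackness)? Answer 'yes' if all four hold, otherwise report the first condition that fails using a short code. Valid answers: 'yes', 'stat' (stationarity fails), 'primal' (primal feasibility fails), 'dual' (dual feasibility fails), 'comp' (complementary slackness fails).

Gradient of f: grad f(x) = Q x + c = (-4, 0)
Constraint values g_i(x) = a_i^T x - b_i:
  g_1((-1, 0)) = -1
  g_2((-1, 0)) = 0
Stationarity residual: grad f(x) + sum_i lambda_i a_i = (0, 0)
  -> stationarity OK
Primal feasibility (all g_i <= 0): OK
Dual feasibility (all lambda_i >= 0): FAILS
Complementary slackness (lambda_i * g_i(x) = 0 for all i): OK

Verdict: the first failing condition is dual_feasibility -> dual.

dual


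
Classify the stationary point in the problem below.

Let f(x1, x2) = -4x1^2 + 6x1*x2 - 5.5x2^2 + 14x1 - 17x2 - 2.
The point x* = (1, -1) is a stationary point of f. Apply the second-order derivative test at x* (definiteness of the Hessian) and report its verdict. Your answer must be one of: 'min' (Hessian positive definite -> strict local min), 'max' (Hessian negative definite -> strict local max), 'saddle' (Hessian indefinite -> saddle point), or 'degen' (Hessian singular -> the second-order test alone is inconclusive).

Compute the Hessian H = grad^2 f:
  H = [[-8, 6], [6, -11]]
Verify stationarity: grad f(x*) = H x* + g = (0, 0).
Eigenvalues of H: -15.6847, -3.3153.
Both eigenvalues < 0, so H is negative definite -> x* is a strict local max.

max


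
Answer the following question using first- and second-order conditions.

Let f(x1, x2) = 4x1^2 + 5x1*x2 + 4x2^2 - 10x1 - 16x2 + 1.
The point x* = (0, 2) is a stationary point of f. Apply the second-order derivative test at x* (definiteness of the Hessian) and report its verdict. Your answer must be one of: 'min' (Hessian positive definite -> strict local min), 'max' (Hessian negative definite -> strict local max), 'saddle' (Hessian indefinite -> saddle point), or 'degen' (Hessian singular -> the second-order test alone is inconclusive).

Compute the Hessian H = grad^2 f:
  H = [[8, 5], [5, 8]]
Verify stationarity: grad f(x*) = H x* + g = (0, 0).
Eigenvalues of H: 3, 13.
Both eigenvalues > 0, so H is positive definite -> x* is a strict local min.

min


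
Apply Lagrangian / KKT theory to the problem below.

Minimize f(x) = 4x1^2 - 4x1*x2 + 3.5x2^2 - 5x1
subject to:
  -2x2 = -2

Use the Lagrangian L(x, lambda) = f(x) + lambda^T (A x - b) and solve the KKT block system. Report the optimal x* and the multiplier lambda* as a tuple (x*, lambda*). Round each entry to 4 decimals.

Form the Lagrangian:
  L(x, lambda) = (1/2) x^T Q x + c^T x + lambda^T (A x - b)
Stationarity (grad_x L = 0): Q x + c + A^T lambda = 0.
Primal feasibility: A x = b.

This gives the KKT block system:
  [ Q   A^T ] [ x     ]   [-c ]
  [ A    0  ] [ lambda ] = [ b ]

Solving the linear system:
  x*      = (1.125, 1)
  lambda* = (1.25)
  f(x*)   = -1.5625

x* = (1.125, 1), lambda* = (1.25)


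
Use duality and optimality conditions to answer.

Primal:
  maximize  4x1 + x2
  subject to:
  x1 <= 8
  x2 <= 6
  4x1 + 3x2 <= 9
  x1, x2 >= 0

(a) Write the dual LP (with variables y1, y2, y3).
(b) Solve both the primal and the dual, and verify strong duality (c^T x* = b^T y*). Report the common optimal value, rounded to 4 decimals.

The standard primal-dual pair for 'max c^T x s.t. A x <= b, x >= 0' is:
  Dual:  min b^T y  s.t.  A^T y >= c,  y >= 0.

So the dual LP is:
  minimize  8y1 + 6y2 + 9y3
  subject to:
    y1 + 4y3 >= 4
    y2 + 3y3 >= 1
    y1, y2, y3 >= 0

Solving the primal: x* = (2.25, 0).
  primal value c^T x* = 9.
Solving the dual: y* = (0, 0, 1).
  dual value b^T y* = 9.
Strong duality: c^T x* = b^T y*. Confirmed.

9


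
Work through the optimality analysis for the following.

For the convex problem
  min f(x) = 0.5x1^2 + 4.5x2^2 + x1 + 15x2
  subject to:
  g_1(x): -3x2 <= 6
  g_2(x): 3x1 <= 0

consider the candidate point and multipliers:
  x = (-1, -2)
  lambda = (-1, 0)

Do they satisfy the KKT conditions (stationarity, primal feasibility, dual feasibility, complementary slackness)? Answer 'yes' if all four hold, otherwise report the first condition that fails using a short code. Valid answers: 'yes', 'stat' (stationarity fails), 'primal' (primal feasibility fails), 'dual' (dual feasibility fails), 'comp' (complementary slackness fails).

Gradient of f: grad f(x) = Q x + c = (0, -3)
Constraint values g_i(x) = a_i^T x - b_i:
  g_1((-1, -2)) = 0
  g_2((-1, -2)) = -3
Stationarity residual: grad f(x) + sum_i lambda_i a_i = (0, 0)
  -> stationarity OK
Primal feasibility (all g_i <= 0): OK
Dual feasibility (all lambda_i >= 0): FAILS
Complementary slackness (lambda_i * g_i(x) = 0 for all i): OK

Verdict: the first failing condition is dual_feasibility -> dual.

dual


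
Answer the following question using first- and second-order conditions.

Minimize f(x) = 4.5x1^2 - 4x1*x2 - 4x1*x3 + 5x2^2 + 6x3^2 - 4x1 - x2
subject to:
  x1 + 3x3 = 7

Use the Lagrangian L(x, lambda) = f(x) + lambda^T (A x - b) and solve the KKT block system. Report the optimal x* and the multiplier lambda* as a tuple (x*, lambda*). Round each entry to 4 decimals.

Form the Lagrangian:
  L(x, lambda) = (1/2) x^T Q x + c^T x + lambda^T (A x - b)
Stationarity (grad_x L = 0): Q x + c + A^T lambda = 0.
Primal feasibility: A x = b.

This gives the KKT block system:
  [ Q   A^T ] [ x     ]   [-c ]
  [ A    0  ] [ lambda ] = [ b ]

Solving the linear system:
  x*      = (2.0234, 0.9094, 1.6589)
  lambda* = (-3.9376)
  f(x*)   = 9.2802

x* = (2.0234, 0.9094, 1.6589), lambda* = (-3.9376)


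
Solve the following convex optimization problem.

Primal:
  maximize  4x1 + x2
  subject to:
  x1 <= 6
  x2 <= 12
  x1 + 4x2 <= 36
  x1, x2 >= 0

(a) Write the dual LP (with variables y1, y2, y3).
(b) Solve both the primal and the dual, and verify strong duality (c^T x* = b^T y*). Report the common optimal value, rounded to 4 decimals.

The standard primal-dual pair for 'max c^T x s.t. A x <= b, x >= 0' is:
  Dual:  min b^T y  s.t.  A^T y >= c,  y >= 0.

So the dual LP is:
  minimize  6y1 + 12y2 + 36y3
  subject to:
    y1 + y3 >= 4
    y2 + 4y3 >= 1
    y1, y2, y3 >= 0

Solving the primal: x* = (6, 7.5).
  primal value c^T x* = 31.5.
Solving the dual: y* = (3.75, 0, 0.25).
  dual value b^T y* = 31.5.
Strong duality: c^T x* = b^T y*. Confirmed.

31.5


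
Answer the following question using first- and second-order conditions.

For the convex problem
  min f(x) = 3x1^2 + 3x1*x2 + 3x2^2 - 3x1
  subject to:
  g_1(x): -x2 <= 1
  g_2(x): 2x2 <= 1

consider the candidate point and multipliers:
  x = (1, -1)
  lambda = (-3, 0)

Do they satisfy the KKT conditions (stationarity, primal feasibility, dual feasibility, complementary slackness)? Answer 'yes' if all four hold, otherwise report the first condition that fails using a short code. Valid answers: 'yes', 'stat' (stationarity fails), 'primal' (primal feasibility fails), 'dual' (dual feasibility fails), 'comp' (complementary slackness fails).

Gradient of f: grad f(x) = Q x + c = (0, -3)
Constraint values g_i(x) = a_i^T x - b_i:
  g_1((1, -1)) = 0
  g_2((1, -1)) = -3
Stationarity residual: grad f(x) + sum_i lambda_i a_i = (0, 0)
  -> stationarity OK
Primal feasibility (all g_i <= 0): OK
Dual feasibility (all lambda_i >= 0): FAILS
Complementary slackness (lambda_i * g_i(x) = 0 for all i): OK

Verdict: the first failing condition is dual_feasibility -> dual.

dual


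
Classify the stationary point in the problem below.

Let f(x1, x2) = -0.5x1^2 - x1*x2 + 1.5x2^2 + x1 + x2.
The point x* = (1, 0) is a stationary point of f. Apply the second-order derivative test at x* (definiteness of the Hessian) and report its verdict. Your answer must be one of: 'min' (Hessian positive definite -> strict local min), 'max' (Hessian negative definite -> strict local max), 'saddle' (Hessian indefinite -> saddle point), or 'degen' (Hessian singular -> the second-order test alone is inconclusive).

Compute the Hessian H = grad^2 f:
  H = [[-1, -1], [-1, 3]]
Verify stationarity: grad f(x*) = H x* + g = (0, 0).
Eigenvalues of H: -1.2361, 3.2361.
Eigenvalues have mixed signs, so H is indefinite -> x* is a saddle point.

saddle


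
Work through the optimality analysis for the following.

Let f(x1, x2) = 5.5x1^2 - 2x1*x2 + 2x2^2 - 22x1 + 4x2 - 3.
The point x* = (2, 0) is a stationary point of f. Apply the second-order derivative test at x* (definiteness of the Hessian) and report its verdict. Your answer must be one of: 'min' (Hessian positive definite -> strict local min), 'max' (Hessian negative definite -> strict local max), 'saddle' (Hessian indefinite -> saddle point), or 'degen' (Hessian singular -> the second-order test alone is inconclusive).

Compute the Hessian H = grad^2 f:
  H = [[11, -2], [-2, 4]]
Verify stationarity: grad f(x*) = H x* + g = (0, 0).
Eigenvalues of H: 3.4689, 11.5311.
Both eigenvalues > 0, so H is positive definite -> x* is a strict local min.

min


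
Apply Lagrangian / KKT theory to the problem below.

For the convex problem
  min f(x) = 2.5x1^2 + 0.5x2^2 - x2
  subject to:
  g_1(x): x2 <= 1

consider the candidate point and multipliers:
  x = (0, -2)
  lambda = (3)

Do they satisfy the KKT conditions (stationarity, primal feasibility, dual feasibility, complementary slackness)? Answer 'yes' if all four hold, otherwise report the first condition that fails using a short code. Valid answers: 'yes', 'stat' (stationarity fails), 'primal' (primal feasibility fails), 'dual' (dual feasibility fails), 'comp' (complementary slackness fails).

Gradient of f: grad f(x) = Q x + c = (0, -3)
Constraint values g_i(x) = a_i^T x - b_i:
  g_1((0, -2)) = -3
Stationarity residual: grad f(x) + sum_i lambda_i a_i = (0, 0)
  -> stationarity OK
Primal feasibility (all g_i <= 0): OK
Dual feasibility (all lambda_i >= 0): OK
Complementary slackness (lambda_i * g_i(x) = 0 for all i): FAILS

Verdict: the first failing condition is complementary_slackness -> comp.

comp


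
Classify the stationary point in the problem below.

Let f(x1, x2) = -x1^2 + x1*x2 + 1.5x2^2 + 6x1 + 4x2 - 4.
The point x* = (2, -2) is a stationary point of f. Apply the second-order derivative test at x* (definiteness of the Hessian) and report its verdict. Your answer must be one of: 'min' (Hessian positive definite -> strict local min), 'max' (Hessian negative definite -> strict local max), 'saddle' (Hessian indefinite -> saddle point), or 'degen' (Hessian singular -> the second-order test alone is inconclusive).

Compute the Hessian H = grad^2 f:
  H = [[-2, 1], [1, 3]]
Verify stationarity: grad f(x*) = H x* + g = (0, 0).
Eigenvalues of H: -2.1926, 3.1926.
Eigenvalues have mixed signs, so H is indefinite -> x* is a saddle point.

saddle


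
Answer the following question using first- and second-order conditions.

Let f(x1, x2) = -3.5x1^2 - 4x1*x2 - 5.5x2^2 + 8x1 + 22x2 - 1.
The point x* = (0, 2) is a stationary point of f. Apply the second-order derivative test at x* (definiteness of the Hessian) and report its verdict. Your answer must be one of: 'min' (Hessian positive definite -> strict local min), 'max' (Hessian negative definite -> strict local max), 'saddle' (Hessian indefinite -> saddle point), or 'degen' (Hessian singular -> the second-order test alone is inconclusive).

Compute the Hessian H = grad^2 f:
  H = [[-7, -4], [-4, -11]]
Verify stationarity: grad f(x*) = H x* + g = (0, 0).
Eigenvalues of H: -13.4721, -4.5279.
Both eigenvalues < 0, so H is negative definite -> x* is a strict local max.

max


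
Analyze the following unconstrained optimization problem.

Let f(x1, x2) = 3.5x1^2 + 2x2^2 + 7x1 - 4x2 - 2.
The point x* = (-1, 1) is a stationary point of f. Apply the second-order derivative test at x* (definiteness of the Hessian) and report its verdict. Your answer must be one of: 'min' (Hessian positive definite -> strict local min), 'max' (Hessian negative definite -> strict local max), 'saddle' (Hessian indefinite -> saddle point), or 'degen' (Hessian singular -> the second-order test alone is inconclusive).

Compute the Hessian H = grad^2 f:
  H = [[7, 0], [0, 4]]
Verify stationarity: grad f(x*) = H x* + g = (0, 0).
Eigenvalues of H: 4, 7.
Both eigenvalues > 0, so H is positive definite -> x* is a strict local min.

min


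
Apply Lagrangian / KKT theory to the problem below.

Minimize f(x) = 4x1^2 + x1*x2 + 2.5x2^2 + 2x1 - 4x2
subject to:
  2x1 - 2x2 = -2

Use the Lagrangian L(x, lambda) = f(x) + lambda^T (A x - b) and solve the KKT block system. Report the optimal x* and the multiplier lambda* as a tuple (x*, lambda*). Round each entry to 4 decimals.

Form the Lagrangian:
  L(x, lambda) = (1/2) x^T Q x + c^T x + lambda^T (A x - b)
Stationarity (grad_x L = 0): Q x + c + A^T lambda = 0.
Primal feasibility: A x = b.

This gives the KKT block system:
  [ Q   A^T ] [ x     ]   [-c ]
  [ A    0  ] [ lambda ] = [ b ]

Solving the linear system:
  x*      = (-0.2667, 0.7333)
  lambda* = (-0.3)
  f(x*)   = -2.0333

x* = (-0.2667, 0.7333), lambda* = (-0.3)


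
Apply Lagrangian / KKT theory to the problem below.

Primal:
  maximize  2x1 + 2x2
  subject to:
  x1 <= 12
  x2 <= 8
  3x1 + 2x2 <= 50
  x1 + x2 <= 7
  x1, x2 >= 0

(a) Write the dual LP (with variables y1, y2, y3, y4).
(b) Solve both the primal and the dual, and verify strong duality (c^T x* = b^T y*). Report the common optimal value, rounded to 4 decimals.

The standard primal-dual pair for 'max c^T x s.t. A x <= b, x >= 0' is:
  Dual:  min b^T y  s.t.  A^T y >= c,  y >= 0.

So the dual LP is:
  minimize  12y1 + 8y2 + 50y3 + 7y4
  subject to:
    y1 + 3y3 + y4 >= 2
    y2 + 2y3 + y4 >= 2
    y1, y2, y3, y4 >= 0

Solving the primal: x* = (7, 0).
  primal value c^T x* = 14.
Solving the dual: y* = (0, 0, 0, 2).
  dual value b^T y* = 14.
Strong duality: c^T x* = b^T y*. Confirmed.

14


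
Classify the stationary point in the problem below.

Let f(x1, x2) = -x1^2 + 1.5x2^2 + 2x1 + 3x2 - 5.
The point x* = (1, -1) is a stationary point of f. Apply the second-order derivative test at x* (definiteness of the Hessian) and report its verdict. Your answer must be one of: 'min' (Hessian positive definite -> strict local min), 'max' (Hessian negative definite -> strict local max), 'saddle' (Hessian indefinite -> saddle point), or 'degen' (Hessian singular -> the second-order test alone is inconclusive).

Compute the Hessian H = grad^2 f:
  H = [[-2, 0], [0, 3]]
Verify stationarity: grad f(x*) = H x* + g = (0, 0).
Eigenvalues of H: -2, 3.
Eigenvalues have mixed signs, so H is indefinite -> x* is a saddle point.

saddle


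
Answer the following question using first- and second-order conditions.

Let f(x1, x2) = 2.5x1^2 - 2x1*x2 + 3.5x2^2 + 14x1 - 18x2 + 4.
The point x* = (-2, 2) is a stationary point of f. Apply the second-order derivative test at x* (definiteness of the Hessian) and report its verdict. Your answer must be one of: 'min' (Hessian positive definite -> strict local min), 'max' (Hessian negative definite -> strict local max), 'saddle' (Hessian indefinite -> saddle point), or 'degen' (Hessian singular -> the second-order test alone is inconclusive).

Compute the Hessian H = grad^2 f:
  H = [[5, -2], [-2, 7]]
Verify stationarity: grad f(x*) = H x* + g = (0, 0).
Eigenvalues of H: 3.7639, 8.2361.
Both eigenvalues > 0, so H is positive definite -> x* is a strict local min.

min


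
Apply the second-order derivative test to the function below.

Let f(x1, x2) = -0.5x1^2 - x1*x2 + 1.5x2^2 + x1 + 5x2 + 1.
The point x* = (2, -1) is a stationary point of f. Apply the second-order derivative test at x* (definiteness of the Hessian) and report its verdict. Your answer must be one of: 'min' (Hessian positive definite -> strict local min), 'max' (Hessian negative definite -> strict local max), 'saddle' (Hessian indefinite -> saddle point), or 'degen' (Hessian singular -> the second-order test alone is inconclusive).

Compute the Hessian H = grad^2 f:
  H = [[-1, -1], [-1, 3]]
Verify stationarity: grad f(x*) = H x* + g = (0, 0).
Eigenvalues of H: -1.2361, 3.2361.
Eigenvalues have mixed signs, so H is indefinite -> x* is a saddle point.

saddle


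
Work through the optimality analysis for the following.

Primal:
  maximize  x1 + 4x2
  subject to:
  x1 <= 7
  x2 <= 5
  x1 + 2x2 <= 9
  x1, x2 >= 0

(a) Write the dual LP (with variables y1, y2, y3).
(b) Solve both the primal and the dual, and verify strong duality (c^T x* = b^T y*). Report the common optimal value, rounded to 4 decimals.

The standard primal-dual pair for 'max c^T x s.t. A x <= b, x >= 0' is:
  Dual:  min b^T y  s.t.  A^T y >= c,  y >= 0.

So the dual LP is:
  minimize  7y1 + 5y2 + 9y3
  subject to:
    y1 + y3 >= 1
    y2 + 2y3 >= 4
    y1, y2, y3 >= 0

Solving the primal: x* = (0, 4.5).
  primal value c^T x* = 18.
Solving the dual: y* = (0, 0, 2).
  dual value b^T y* = 18.
Strong duality: c^T x* = b^T y*. Confirmed.

18


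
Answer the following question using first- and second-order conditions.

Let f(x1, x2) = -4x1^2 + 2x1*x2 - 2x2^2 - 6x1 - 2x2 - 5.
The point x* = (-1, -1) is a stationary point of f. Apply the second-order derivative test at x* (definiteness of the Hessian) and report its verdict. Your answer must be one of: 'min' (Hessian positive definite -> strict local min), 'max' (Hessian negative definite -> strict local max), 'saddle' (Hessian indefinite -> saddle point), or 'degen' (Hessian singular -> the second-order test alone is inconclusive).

Compute the Hessian H = grad^2 f:
  H = [[-8, 2], [2, -4]]
Verify stationarity: grad f(x*) = H x* + g = (0, 0).
Eigenvalues of H: -8.8284, -3.1716.
Both eigenvalues < 0, so H is negative definite -> x* is a strict local max.

max


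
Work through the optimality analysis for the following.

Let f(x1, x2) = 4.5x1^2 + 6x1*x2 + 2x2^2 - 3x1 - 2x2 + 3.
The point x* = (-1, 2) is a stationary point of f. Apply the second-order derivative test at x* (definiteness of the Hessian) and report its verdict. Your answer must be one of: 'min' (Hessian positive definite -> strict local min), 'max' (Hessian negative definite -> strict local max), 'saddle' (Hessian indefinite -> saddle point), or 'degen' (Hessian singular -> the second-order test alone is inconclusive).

Compute the Hessian H = grad^2 f:
  H = [[9, 6], [6, 4]]
Verify stationarity: grad f(x*) = H x* + g = (0, 0).
Eigenvalues of H: 0, 13.
H has a zero eigenvalue (singular; positive semidefinite but not definite), so H is neither positive definite, negative definite, nor indefinite. The second-order test alone is inconclusive -> degen.
(Indeed, f is constant along the null direction of H through x*, so x* is not a strict local extremum.)

degen


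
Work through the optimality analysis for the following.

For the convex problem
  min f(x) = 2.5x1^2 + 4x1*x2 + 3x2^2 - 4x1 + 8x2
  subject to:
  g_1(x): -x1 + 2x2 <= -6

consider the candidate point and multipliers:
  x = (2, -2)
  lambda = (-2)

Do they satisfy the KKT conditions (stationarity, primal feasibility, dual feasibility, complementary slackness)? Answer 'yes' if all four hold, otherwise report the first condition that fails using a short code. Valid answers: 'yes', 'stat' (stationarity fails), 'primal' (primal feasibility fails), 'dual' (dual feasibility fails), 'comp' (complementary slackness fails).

Gradient of f: grad f(x) = Q x + c = (-2, 4)
Constraint values g_i(x) = a_i^T x - b_i:
  g_1((2, -2)) = 0
Stationarity residual: grad f(x) + sum_i lambda_i a_i = (0, 0)
  -> stationarity OK
Primal feasibility (all g_i <= 0): OK
Dual feasibility (all lambda_i >= 0): FAILS
Complementary slackness (lambda_i * g_i(x) = 0 for all i): OK

Verdict: the first failing condition is dual_feasibility -> dual.

dual


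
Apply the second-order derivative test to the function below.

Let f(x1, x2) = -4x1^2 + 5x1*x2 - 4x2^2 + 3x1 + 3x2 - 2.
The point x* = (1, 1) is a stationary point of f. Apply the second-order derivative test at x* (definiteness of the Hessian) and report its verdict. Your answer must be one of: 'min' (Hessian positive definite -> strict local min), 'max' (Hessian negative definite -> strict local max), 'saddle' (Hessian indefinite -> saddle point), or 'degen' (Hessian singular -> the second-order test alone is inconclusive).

Compute the Hessian H = grad^2 f:
  H = [[-8, 5], [5, -8]]
Verify stationarity: grad f(x*) = H x* + g = (0, 0).
Eigenvalues of H: -13, -3.
Both eigenvalues < 0, so H is negative definite -> x* is a strict local max.

max


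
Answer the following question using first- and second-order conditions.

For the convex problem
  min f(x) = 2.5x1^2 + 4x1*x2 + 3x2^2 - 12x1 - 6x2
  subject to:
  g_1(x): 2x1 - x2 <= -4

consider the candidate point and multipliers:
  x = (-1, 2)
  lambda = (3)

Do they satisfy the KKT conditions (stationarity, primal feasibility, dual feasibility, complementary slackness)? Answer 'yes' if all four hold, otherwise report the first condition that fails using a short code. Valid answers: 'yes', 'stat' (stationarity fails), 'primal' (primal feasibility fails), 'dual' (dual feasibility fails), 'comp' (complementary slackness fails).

Gradient of f: grad f(x) = Q x + c = (-9, 2)
Constraint values g_i(x) = a_i^T x - b_i:
  g_1((-1, 2)) = 0
Stationarity residual: grad f(x) + sum_i lambda_i a_i = (-3, -1)
  -> stationarity FAILS
Primal feasibility (all g_i <= 0): OK
Dual feasibility (all lambda_i >= 0): OK
Complementary slackness (lambda_i * g_i(x) = 0 for all i): OK

Verdict: the first failing condition is stationarity -> stat.

stat


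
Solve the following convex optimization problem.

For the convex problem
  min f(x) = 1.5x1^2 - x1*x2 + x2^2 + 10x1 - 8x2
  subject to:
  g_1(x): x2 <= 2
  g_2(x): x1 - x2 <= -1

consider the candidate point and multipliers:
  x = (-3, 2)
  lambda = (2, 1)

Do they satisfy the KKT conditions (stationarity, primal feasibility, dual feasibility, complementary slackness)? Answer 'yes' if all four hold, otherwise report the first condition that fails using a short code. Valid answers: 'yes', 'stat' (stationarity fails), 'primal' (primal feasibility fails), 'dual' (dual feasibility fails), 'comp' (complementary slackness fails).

Gradient of f: grad f(x) = Q x + c = (-1, -1)
Constraint values g_i(x) = a_i^T x - b_i:
  g_1((-3, 2)) = 0
  g_2((-3, 2)) = -4
Stationarity residual: grad f(x) + sum_i lambda_i a_i = (0, 0)
  -> stationarity OK
Primal feasibility (all g_i <= 0): OK
Dual feasibility (all lambda_i >= 0): OK
Complementary slackness (lambda_i * g_i(x) = 0 for all i): FAILS

Verdict: the first failing condition is complementary_slackness -> comp.

comp


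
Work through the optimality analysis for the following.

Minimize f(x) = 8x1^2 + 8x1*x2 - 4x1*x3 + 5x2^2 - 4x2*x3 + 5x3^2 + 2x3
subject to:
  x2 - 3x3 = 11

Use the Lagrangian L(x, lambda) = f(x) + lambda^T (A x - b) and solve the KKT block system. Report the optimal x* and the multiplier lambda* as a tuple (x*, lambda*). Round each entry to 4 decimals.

Form the Lagrangian:
  L(x, lambda) = (1/2) x^T Q x + c^T x + lambda^T (A x - b)
Stationarity (grad_x L = 0): Q x + c + A^T lambda = 0.
Primal feasibility: A x = b.

This gives the KKT block system:
  [ Q   A^T ] [ x     ]   [-c ]
  [ A    0  ] [ lambda ] = [ b ]

Solving the linear system:
  x*      = (-1.1373, 0.5294, -3.4902)
  lambda* = (-10.1569)
  f(x*)   = 52.3725

x* = (-1.1373, 0.5294, -3.4902), lambda* = (-10.1569)


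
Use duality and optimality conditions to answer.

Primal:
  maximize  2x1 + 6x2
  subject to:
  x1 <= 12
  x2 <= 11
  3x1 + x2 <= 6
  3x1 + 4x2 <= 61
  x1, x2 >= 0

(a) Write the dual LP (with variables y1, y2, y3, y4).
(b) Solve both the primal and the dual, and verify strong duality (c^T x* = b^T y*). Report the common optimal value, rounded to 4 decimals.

The standard primal-dual pair for 'max c^T x s.t. A x <= b, x >= 0' is:
  Dual:  min b^T y  s.t.  A^T y >= c,  y >= 0.

So the dual LP is:
  minimize  12y1 + 11y2 + 6y3 + 61y4
  subject to:
    y1 + 3y3 + 3y4 >= 2
    y2 + y3 + 4y4 >= 6
    y1, y2, y3, y4 >= 0

Solving the primal: x* = (0, 6).
  primal value c^T x* = 36.
Solving the dual: y* = (0, 0, 6, 0).
  dual value b^T y* = 36.
Strong duality: c^T x* = b^T y*. Confirmed.

36


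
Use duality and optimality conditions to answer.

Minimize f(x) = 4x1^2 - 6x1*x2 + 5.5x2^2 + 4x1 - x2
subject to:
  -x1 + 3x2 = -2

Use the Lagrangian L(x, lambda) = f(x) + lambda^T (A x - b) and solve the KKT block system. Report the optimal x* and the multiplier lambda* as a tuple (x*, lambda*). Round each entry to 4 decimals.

Form the Lagrangian:
  L(x, lambda) = (1/2) x^T Q x + c^T x + lambda^T (A x - b)
Stationarity (grad_x L = 0): Q x + c + A^T lambda = 0.
Primal feasibility: A x = b.

This gives the KKT block system:
  [ Q   A^T ] [ x     ]   [-c ]
  [ A    0  ] [ lambda ] = [ b ]

Solving the linear system:
  x*      = (-1, -1)
  lambda* = (2)
  f(x*)   = 0.5

x* = (-1, -1), lambda* = (2)


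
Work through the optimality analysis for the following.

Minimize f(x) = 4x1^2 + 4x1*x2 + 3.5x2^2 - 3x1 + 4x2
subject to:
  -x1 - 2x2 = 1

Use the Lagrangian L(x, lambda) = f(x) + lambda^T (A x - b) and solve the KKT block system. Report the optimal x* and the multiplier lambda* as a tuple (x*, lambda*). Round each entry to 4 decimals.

Form the Lagrangian:
  L(x, lambda) = (1/2) x^T Q x + c^T x + lambda^T (A x - b)
Stationarity (grad_x L = 0): Q x + c + A^T lambda = 0.
Primal feasibility: A x = b.

This gives the KKT block system:
  [ Q   A^T ] [ x     ]   [-c ]
  [ A    0  ] [ lambda ] = [ b ]

Solving the linear system:
  x*      = (0.913, -0.9565)
  lambda* = (0.4783)
  f(x*)   = -3.5217

x* = (0.913, -0.9565), lambda* = (0.4783)


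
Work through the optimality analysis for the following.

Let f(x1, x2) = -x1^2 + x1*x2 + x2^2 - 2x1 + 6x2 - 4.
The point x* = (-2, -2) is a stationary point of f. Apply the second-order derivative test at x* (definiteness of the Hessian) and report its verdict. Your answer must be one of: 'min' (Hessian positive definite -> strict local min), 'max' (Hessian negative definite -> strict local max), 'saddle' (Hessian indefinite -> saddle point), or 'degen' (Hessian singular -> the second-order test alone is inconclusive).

Compute the Hessian H = grad^2 f:
  H = [[-2, 1], [1, 2]]
Verify stationarity: grad f(x*) = H x* + g = (0, 0).
Eigenvalues of H: -2.2361, 2.2361.
Eigenvalues have mixed signs, so H is indefinite -> x* is a saddle point.

saddle


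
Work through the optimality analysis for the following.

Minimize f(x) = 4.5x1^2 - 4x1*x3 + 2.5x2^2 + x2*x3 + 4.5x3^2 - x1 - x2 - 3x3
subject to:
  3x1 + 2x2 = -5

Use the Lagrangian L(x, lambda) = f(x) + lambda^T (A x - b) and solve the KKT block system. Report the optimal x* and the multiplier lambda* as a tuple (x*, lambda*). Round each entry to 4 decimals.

Form the Lagrangian:
  L(x, lambda) = (1/2) x^T Q x + c^T x + lambda^T (A x - b)
Stationarity (grad_x L = 0): Q x + c + A^T lambda = 0.
Primal feasibility: A x = b.

This gives the KKT block system:
  [ Q   A^T ] [ x     ]   [-c ]
  [ A    0  ] [ lambda ] = [ b ]

Solving the linear system:
  x*      = (-0.9408, -1.0888, 0.0362)
  lambda* = (3.2039)
  f(x*)   = 8.9704

x* = (-0.9408, -1.0888, 0.0362), lambda* = (3.2039)


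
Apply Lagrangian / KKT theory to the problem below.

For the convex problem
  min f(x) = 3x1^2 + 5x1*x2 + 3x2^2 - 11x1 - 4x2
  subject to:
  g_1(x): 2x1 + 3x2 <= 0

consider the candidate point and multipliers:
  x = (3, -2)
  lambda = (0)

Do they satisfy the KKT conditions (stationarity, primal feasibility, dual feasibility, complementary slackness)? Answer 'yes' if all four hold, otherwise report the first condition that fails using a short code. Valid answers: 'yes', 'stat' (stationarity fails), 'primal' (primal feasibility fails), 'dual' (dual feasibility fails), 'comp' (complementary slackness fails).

Gradient of f: grad f(x) = Q x + c = (-3, -1)
Constraint values g_i(x) = a_i^T x - b_i:
  g_1((3, -2)) = 0
Stationarity residual: grad f(x) + sum_i lambda_i a_i = (-3, -1)
  -> stationarity FAILS
Primal feasibility (all g_i <= 0): OK
Dual feasibility (all lambda_i >= 0): OK
Complementary slackness (lambda_i * g_i(x) = 0 for all i): OK

Verdict: the first failing condition is stationarity -> stat.

stat


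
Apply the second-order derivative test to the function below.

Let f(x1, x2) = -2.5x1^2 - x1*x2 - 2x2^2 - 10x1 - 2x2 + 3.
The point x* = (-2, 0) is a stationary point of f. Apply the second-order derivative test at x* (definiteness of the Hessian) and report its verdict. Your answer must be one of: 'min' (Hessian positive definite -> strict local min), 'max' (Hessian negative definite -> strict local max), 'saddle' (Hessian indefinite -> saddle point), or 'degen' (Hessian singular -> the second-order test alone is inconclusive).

Compute the Hessian H = grad^2 f:
  H = [[-5, -1], [-1, -4]]
Verify stationarity: grad f(x*) = H x* + g = (0, 0).
Eigenvalues of H: -5.618, -3.382.
Both eigenvalues < 0, so H is negative definite -> x* is a strict local max.

max


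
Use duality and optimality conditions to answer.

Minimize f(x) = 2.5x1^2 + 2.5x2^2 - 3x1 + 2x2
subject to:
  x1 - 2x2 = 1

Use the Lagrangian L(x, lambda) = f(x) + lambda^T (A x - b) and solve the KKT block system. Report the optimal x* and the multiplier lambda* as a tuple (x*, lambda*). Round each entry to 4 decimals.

Form the Lagrangian:
  L(x, lambda) = (1/2) x^T Q x + c^T x + lambda^T (A x - b)
Stationarity (grad_x L = 0): Q x + c + A^T lambda = 0.
Primal feasibility: A x = b.

This gives the KKT block system:
  [ Q   A^T ] [ x     ]   [-c ]
  [ A    0  ] [ lambda ] = [ b ]

Solving the linear system:
  x*      = (0.52, -0.24)
  lambda* = (0.4)
  f(x*)   = -1.22

x* = (0.52, -0.24), lambda* = (0.4)


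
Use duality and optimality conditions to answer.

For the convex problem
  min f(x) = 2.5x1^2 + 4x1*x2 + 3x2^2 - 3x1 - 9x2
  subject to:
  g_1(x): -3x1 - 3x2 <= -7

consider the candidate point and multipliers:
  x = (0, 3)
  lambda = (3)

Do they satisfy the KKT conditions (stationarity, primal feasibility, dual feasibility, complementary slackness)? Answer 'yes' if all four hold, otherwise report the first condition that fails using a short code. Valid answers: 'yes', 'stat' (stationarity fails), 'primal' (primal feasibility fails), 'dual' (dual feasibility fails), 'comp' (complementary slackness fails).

Gradient of f: grad f(x) = Q x + c = (9, 9)
Constraint values g_i(x) = a_i^T x - b_i:
  g_1((0, 3)) = -2
Stationarity residual: grad f(x) + sum_i lambda_i a_i = (0, 0)
  -> stationarity OK
Primal feasibility (all g_i <= 0): OK
Dual feasibility (all lambda_i >= 0): OK
Complementary slackness (lambda_i * g_i(x) = 0 for all i): FAILS

Verdict: the first failing condition is complementary_slackness -> comp.

comp


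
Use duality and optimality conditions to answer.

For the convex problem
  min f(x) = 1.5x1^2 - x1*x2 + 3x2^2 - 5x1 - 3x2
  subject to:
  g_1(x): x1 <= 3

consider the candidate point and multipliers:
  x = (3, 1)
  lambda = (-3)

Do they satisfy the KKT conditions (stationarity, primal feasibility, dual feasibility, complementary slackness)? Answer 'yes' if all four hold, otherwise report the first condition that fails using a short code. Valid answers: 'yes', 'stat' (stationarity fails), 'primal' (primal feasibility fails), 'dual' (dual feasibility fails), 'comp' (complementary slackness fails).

Gradient of f: grad f(x) = Q x + c = (3, 0)
Constraint values g_i(x) = a_i^T x - b_i:
  g_1((3, 1)) = 0
Stationarity residual: grad f(x) + sum_i lambda_i a_i = (0, 0)
  -> stationarity OK
Primal feasibility (all g_i <= 0): OK
Dual feasibility (all lambda_i >= 0): FAILS
Complementary slackness (lambda_i * g_i(x) = 0 for all i): OK

Verdict: the first failing condition is dual_feasibility -> dual.

dual
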